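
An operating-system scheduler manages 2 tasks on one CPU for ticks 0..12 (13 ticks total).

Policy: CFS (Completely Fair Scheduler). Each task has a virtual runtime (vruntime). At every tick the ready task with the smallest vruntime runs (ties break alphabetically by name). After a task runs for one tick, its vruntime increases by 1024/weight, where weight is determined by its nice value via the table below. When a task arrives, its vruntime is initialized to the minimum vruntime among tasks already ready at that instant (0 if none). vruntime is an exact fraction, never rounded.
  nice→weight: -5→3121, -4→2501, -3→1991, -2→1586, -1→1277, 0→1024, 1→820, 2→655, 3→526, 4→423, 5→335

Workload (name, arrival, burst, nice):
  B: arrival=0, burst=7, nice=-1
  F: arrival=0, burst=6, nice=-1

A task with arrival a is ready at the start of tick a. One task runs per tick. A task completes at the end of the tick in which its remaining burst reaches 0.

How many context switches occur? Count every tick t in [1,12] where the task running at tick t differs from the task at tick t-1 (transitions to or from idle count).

t=0: vr[B=0 F=0] → run B
t=1: vr[B=1024/1277 F=0] → run F
t=2: vr[B=1024/1277 F=1024/1277] → run B
t=3: vr[B=2048/1277 F=1024/1277] → run F
t=4: vr[B=2048/1277 F=2048/1277] → run B
t=5: vr[B=3072/1277 F=2048/1277] → run F
t=6: vr[B=3072/1277 F=3072/1277] → run B
t=7: vr[B=4096/1277 F=3072/1277] → run F
t=8: vr[B=4096/1277 F=4096/1277] → run B
t=9: vr[B=5120/1277 F=4096/1277] → run F
t=10: vr[B=5120/1277 F=5120/1277] → run B
t=11: vr[B=6144/1277 F=5120/1277] → run F
t=12: vr[B=6144/1277] → run B

context switches = 12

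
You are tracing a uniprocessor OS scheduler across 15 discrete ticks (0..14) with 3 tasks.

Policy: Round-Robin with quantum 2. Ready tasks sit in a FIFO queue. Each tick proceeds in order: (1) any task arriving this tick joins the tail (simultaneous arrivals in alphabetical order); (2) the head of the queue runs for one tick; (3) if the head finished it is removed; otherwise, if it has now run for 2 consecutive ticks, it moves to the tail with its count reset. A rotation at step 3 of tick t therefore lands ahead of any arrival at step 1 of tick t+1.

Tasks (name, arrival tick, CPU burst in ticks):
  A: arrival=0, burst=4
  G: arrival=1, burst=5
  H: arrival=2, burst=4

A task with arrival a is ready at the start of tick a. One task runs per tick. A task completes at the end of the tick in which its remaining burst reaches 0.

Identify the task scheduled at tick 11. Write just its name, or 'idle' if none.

t=0: queue=[A] q_used=0 → run A
t=1: queue=[A,G] q_used=1 → run A
t=2: queue=[G,A,H] q_used=0 → run G
t=3: queue=[G,A,H] q_used=1 → run G
t=4: queue=[A,H,G] q_used=0 → run A
t=5: queue=[A,H,G] q_used=1 → run A
t=6: queue=[H,G] q_used=0 → run H
t=7: queue=[H,G] q_used=1 → run H
t=8: queue=[G,H] q_used=0 → run G
t=9: queue=[G,H] q_used=1 → run G
t=10: queue=[H,G] q_used=0 → run H
t=11: queue=[H,G] q_used=1 → run H
t=12: queue=[G] q_used=0 → run G
t=13: (idle)
t=14: (idle)

running at tick 11 = H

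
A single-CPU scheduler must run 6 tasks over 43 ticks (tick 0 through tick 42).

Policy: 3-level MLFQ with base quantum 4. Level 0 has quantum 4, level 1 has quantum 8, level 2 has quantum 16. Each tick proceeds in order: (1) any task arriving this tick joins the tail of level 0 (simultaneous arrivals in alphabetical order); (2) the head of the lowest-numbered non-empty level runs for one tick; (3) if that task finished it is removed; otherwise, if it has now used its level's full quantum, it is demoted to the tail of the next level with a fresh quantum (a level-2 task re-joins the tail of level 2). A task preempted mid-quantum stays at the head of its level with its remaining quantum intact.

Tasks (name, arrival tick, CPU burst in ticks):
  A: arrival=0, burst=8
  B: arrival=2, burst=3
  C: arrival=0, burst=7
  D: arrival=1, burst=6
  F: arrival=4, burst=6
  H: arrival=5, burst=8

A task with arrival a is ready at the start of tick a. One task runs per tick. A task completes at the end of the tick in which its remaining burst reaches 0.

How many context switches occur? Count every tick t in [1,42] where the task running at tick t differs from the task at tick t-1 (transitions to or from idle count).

context switches = 11

t=0: L0/L1/L2 = AC/-/- → run A
t=1: L0/L1/L2 = ACD/-/- → run A
t=2: L0/L1/L2 = ACDB/-/- → run A
t=3: L0/L1/L2 = ACDB/-/- → run A
t=4: L0/L1/L2 = CDBF/A/- → run C
t=5: L0/L1/L2 = CDBFH/A/- → run C
t=6: L0/L1/L2 = CDBFH/A/- → run C
t=7: L0/L1/L2 = CDBFH/A/- → run C
t=8: L0/L1/L2 = DBFH/AC/- → run D
t=9: L0/L1/L2 = DBFH/AC/- → run D
t=10: L0/L1/L2 = DBFH/AC/- → run D
t=11: L0/L1/L2 = DBFH/AC/- → run D
t=12: L0/L1/L2 = BFH/ACD/- → run B
t=13: L0/L1/L2 = BFH/ACD/- → run B
t=14: L0/L1/L2 = BFH/ACD/- → run B
t=15: L0/L1/L2 = FH/ACD/- → run F
t=16: L0/L1/L2 = FH/ACD/- → run F
t=17: L0/L1/L2 = FH/ACD/- → run F
t=18: L0/L1/L2 = FH/ACD/- → run F
t=19: L0/L1/L2 = H/ACDF/- → run H
t=20: L0/L1/L2 = H/ACDF/- → run H
t=21: L0/L1/L2 = H/ACDF/- → run H
t=22: L0/L1/L2 = H/ACDF/- → run H
t=23: L0/L1/L2 = -/ACDFH/- → run A
t=24: L0/L1/L2 = -/ACDFH/- → run A
t=25: L0/L1/L2 = -/ACDFH/- → run A
t=26: L0/L1/L2 = -/ACDFH/- → run A
t=27: L0/L1/L2 = -/CDFH/- → run C
t=28: L0/L1/L2 = -/CDFH/- → run C
t=29: L0/L1/L2 = -/CDFH/- → run C
t=30: L0/L1/L2 = -/DFH/- → run D
t=31: L0/L1/L2 = -/DFH/- → run D
t=32: L0/L1/L2 = -/FH/- → run F
t=33: L0/L1/L2 = -/FH/- → run F
t=34: L0/L1/L2 = -/H/- → run H
t=35: L0/L1/L2 = -/H/- → run H
t=36: L0/L1/L2 = -/H/- → run H
t=37: L0/L1/L2 = -/H/- → run H
t=38: (idle)
t=39: (idle)
t=40: (idle)
t=41: (idle)
t=42: (idle)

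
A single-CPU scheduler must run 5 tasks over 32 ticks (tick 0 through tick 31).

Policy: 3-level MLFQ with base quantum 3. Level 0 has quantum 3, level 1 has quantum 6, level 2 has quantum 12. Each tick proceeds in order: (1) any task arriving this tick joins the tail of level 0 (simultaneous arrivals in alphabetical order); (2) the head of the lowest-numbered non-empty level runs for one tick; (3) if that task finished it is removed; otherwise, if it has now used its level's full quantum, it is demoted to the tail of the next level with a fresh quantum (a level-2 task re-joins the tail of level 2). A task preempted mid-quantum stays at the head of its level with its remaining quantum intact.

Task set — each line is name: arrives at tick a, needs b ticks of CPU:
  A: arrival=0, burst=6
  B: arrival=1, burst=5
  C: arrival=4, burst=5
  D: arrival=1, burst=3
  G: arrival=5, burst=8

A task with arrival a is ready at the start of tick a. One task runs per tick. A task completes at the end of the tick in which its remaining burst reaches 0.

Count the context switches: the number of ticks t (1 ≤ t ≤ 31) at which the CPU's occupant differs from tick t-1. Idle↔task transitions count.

context switches = 9

t=0: L0/L1/L2 = A/-/- → run A
t=1: L0/L1/L2 = ABD/-/- → run A
t=2: L0/L1/L2 = ABD/-/- → run A
t=3: L0/L1/L2 = BD/A/- → run B
t=4: L0/L1/L2 = BDC/A/- → run B
t=5: L0/L1/L2 = BDCG/A/- → run B
t=6: L0/L1/L2 = DCG/AB/- → run D
t=7: L0/L1/L2 = DCG/AB/- → run D
t=8: L0/L1/L2 = DCG/AB/- → run D
t=9: L0/L1/L2 = CG/AB/- → run C
t=10: L0/L1/L2 = CG/AB/- → run C
t=11: L0/L1/L2 = CG/AB/- → run C
t=12: L0/L1/L2 = G/ABC/- → run G
t=13: L0/L1/L2 = G/ABC/- → run G
t=14: L0/L1/L2 = G/ABC/- → run G
t=15: L0/L1/L2 = -/ABCG/- → run A
t=16: L0/L1/L2 = -/ABCG/- → run A
t=17: L0/L1/L2 = -/ABCG/- → run A
t=18: L0/L1/L2 = -/BCG/- → run B
t=19: L0/L1/L2 = -/BCG/- → run B
t=20: L0/L1/L2 = -/CG/- → run C
t=21: L0/L1/L2 = -/CG/- → run C
t=22: L0/L1/L2 = -/G/- → run G
t=23: L0/L1/L2 = -/G/- → run G
t=24: L0/L1/L2 = -/G/- → run G
t=25: L0/L1/L2 = -/G/- → run G
t=26: L0/L1/L2 = -/G/- → run G
t=27: (idle)
t=28: (idle)
t=29: (idle)
t=30: (idle)
t=31: (idle)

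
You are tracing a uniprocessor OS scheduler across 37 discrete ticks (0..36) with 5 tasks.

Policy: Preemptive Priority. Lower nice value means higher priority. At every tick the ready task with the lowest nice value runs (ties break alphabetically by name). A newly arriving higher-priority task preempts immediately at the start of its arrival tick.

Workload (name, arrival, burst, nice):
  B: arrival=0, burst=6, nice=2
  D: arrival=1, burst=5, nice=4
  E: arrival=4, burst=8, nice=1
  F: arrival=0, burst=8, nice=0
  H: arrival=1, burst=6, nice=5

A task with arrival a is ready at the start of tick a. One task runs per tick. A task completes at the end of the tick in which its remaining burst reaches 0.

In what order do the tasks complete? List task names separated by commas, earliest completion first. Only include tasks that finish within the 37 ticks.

t=0: ready={B,F} → run F
t=1: ready={B,D,F,H} → run F
t=2: ready={B,D,F,H} → run F
t=3: ready={B,D,F,H} → run F
t=4: ready={B,D,E,F,H} → run F
t=5: ready={B,D,E,F,H} → run F
t=6: ready={B,D,E,F,H} → run F
t=7: ready={B,D,E,F,H} → run F
t=8: ready={B,D,E,H} → run E
t=9: ready={B,D,E,H} → run E
t=10: ready={B,D,E,H} → run E
t=11: ready={B,D,E,H} → run E
t=12: ready={B,D,E,H} → run E
t=13: ready={B,D,E,H} → run E
t=14: ready={B,D,E,H} → run E
t=15: ready={B,D,E,H} → run E
t=16: ready={B,D,H} → run B
t=17: ready={B,D,H} → run B
t=18: ready={B,D,H} → run B
t=19: ready={B,D,H} → run B
t=20: ready={B,D,H} → run B
t=21: ready={B,D,H} → run B
t=22: ready={D,H} → run D
t=23: ready={D,H} → run D
t=24: ready={D,H} → run D
t=25: ready={D,H} → run D
t=26: ready={D,H} → run D
t=27: ready={H} → run H
t=28: ready={H} → run H
t=29: ready={H} → run H
t=30: ready={H} → run H
t=31: ready={H} → run H
t=32: ready={H} → run H
t=33: (idle)
t=34: (idle)
t=35: (idle)
t=36: (idle)

completion order = F, E, B, D, H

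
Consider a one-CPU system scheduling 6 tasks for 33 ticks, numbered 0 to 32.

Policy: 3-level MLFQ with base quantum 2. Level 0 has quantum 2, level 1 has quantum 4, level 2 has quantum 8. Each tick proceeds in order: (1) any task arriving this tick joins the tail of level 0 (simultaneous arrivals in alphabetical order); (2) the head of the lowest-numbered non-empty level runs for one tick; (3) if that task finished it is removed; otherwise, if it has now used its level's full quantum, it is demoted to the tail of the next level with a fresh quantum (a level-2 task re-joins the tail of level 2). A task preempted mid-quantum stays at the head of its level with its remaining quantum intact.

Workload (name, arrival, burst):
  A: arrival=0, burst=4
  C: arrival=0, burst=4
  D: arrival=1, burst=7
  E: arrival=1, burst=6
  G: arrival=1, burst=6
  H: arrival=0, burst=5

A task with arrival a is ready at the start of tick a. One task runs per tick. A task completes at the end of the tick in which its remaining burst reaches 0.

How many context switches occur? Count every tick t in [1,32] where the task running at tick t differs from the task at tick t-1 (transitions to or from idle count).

context switches = 13

t=0: L0/L1/L2 = ACH/-/- → run A
t=1: L0/L1/L2 = ACHDEG/-/- → run A
t=2: L0/L1/L2 = CHDEG/A/- → run C
t=3: L0/L1/L2 = CHDEG/A/- → run C
t=4: L0/L1/L2 = HDEG/AC/- → run H
t=5: L0/L1/L2 = HDEG/AC/- → run H
t=6: L0/L1/L2 = DEG/ACH/- → run D
t=7: L0/L1/L2 = DEG/ACH/- → run D
t=8: L0/L1/L2 = EG/ACHD/- → run E
t=9: L0/L1/L2 = EG/ACHD/- → run E
t=10: L0/L1/L2 = G/ACHDE/- → run G
t=11: L0/L1/L2 = G/ACHDE/- → run G
t=12: L0/L1/L2 = -/ACHDEG/- → run A
t=13: L0/L1/L2 = -/ACHDEG/- → run A
t=14: L0/L1/L2 = -/CHDEG/- → run C
t=15: L0/L1/L2 = -/CHDEG/- → run C
t=16: L0/L1/L2 = -/HDEG/- → run H
t=17: L0/L1/L2 = -/HDEG/- → run H
t=18: L0/L1/L2 = -/HDEG/- → run H
t=19: L0/L1/L2 = -/DEG/- → run D
t=20: L0/L1/L2 = -/DEG/- → run D
t=21: L0/L1/L2 = -/DEG/- → run D
t=22: L0/L1/L2 = -/DEG/- → run D
t=23: L0/L1/L2 = -/EG/D → run E
t=24: L0/L1/L2 = -/EG/D → run E
t=25: L0/L1/L2 = -/EG/D → run E
t=26: L0/L1/L2 = -/EG/D → run E
t=27: L0/L1/L2 = -/G/D → run G
t=28: L0/L1/L2 = -/G/D → run G
t=29: L0/L1/L2 = -/G/D → run G
t=30: L0/L1/L2 = -/G/D → run G
t=31: L0/L1/L2 = -/-/D → run D
t=32: (idle)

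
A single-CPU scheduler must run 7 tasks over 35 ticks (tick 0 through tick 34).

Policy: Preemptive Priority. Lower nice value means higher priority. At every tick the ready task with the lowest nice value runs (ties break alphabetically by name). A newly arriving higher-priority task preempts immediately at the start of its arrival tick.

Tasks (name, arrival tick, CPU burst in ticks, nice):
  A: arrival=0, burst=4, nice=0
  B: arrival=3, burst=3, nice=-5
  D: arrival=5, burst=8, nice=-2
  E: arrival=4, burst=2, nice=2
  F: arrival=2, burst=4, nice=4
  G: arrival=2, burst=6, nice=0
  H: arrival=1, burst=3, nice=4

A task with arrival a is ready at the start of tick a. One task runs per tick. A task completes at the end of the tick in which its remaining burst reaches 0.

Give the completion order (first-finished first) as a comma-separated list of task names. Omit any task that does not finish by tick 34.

completion order = B, D, A, G, E, F, H

t=0: ready={A} → run A
t=1: ready={A,H} → run A
t=2: ready={A,F,G,H} → run A
t=3: ready={A,B,F,G,H} → run B
t=4: ready={A,B,E,F,G,H} → run B
t=5: ready={A,B,D,E,F,G,H} → run B
t=6: ready={A,D,E,F,G,H} → run D
t=7: ready={A,D,E,F,G,H} → run D
t=8: ready={A,D,E,F,G,H} → run D
t=9: ready={A,D,E,F,G,H} → run D
t=10: ready={A,D,E,F,G,H} → run D
t=11: ready={A,D,E,F,G,H} → run D
t=12: ready={A,D,E,F,G,H} → run D
t=13: ready={A,D,E,F,G,H} → run D
t=14: ready={A,E,F,G,H} → run A
t=15: ready={E,F,G,H} → run G
t=16: ready={E,F,G,H} → run G
t=17: ready={E,F,G,H} → run G
t=18: ready={E,F,G,H} → run G
t=19: ready={E,F,G,H} → run G
t=20: ready={E,F,G,H} → run G
t=21: ready={E,F,H} → run E
t=22: ready={E,F,H} → run E
t=23: ready={F,H} → run F
t=24: ready={F,H} → run F
t=25: ready={F,H} → run F
t=26: ready={F,H} → run F
t=27: ready={H} → run H
t=28: ready={H} → run H
t=29: ready={H} → run H
t=30: (idle)
t=31: (idle)
t=32: (idle)
t=33: (idle)
t=34: (idle)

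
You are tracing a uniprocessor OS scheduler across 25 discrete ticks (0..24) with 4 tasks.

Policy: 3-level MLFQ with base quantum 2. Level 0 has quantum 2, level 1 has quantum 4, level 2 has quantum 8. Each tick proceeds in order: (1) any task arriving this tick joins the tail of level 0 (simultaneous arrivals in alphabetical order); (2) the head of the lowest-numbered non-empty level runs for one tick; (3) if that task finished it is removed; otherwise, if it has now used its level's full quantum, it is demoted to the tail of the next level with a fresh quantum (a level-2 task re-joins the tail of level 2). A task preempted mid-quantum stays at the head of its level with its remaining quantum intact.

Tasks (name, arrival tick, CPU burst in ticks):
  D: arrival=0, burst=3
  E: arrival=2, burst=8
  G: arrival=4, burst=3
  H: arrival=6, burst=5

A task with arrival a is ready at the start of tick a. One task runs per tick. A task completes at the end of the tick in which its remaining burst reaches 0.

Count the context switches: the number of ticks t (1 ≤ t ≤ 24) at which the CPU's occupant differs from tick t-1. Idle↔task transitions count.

t=0: L0/L1/L2 = D/-/- → run D
t=1: L0/L1/L2 = D/-/- → run D
t=2: L0/L1/L2 = E/D/- → run E
t=3: L0/L1/L2 = E/D/- → run E
t=4: L0/L1/L2 = G/DE/- → run G
t=5: L0/L1/L2 = G/DE/- → run G
t=6: L0/L1/L2 = H/DEG/- → run H
t=7: L0/L1/L2 = H/DEG/- → run H
t=8: L0/L1/L2 = -/DEGH/- → run D
t=9: L0/L1/L2 = -/EGH/- → run E
t=10: L0/L1/L2 = -/EGH/- → run E
t=11: L0/L1/L2 = -/EGH/- → run E
t=12: L0/L1/L2 = -/EGH/- → run E
t=13: L0/L1/L2 = -/GH/E → run G
t=14: L0/L1/L2 = -/H/E → run H
t=15: L0/L1/L2 = -/H/E → run H
t=16: L0/L1/L2 = -/H/E → run H
t=17: L0/L1/L2 = -/-/E → run E
t=18: L0/L1/L2 = -/-/E → run E
t=19: (idle)
t=20: (idle)
t=21: (idle)
t=22: (idle)
t=23: (idle)
t=24: (idle)

context switches = 9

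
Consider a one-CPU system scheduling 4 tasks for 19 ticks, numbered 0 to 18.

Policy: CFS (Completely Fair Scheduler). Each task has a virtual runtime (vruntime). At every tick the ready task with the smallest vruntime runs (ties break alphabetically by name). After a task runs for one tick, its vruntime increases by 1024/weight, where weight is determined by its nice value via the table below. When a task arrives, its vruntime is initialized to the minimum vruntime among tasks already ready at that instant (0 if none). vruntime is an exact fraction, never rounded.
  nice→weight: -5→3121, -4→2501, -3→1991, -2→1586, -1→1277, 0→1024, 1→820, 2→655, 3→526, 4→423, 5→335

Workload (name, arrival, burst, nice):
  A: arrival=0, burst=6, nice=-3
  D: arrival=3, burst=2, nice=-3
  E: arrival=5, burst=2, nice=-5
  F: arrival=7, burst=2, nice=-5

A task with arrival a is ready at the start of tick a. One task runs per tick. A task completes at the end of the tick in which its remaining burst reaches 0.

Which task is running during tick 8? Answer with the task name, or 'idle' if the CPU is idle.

running at tick 8 = F

t=0: vr[A=0] → run A
t=1: vr[A=1024/1991] → run A
t=2: vr[A=2048/1991] → run A
t=3: vr[A=3072/1991 D=3072/1991] → run A
t=4: vr[A=4096/1991 D=3072/1991] → run D
t=5: vr[A=4096/1991 D=4096/1991 E=4096/1991] → run A
t=6: vr[A=5120/1991 D=4096/1991 E=4096/1991] → run D
t=7: vr[A=5120/1991 E=4096/1991 F=4096/1991] → run E
t=8: vr[A=5120/1991 E=14822400/6213911 F=4096/1991] → run F
t=9: vr[A=5120/1991 E=14822400/6213911 F=14822400/6213911] → run E
t=10: vr[A=5120/1991 F=14822400/6213911] → run F
t=11: vr[A=5120/1991] → run A
t=12: (idle)
t=13: (idle)
t=14: (idle)
t=15: (idle)
t=16: (idle)
t=17: (idle)
t=18: (idle)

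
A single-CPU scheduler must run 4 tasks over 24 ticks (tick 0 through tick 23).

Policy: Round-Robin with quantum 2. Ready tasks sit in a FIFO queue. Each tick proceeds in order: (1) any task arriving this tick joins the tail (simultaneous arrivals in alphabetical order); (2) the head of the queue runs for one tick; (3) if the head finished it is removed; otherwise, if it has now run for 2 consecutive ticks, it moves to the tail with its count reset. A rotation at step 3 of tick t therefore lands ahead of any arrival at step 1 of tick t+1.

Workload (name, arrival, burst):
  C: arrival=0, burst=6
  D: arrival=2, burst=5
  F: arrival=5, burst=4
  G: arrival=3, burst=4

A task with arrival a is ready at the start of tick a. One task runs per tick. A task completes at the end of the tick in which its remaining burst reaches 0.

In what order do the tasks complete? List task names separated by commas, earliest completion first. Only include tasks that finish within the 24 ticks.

completion order = C, G, F, D

t=0: queue=[C] q_used=0 → run C
t=1: queue=[C] q_used=1 → run C
t=2: queue=[C,D] q_used=0 → run C
t=3: queue=[C,D,G] q_used=1 → run C
t=4: queue=[D,G,C] q_used=0 → run D
t=5: queue=[D,G,C,F] q_used=1 → run D
t=6: queue=[G,C,F,D] q_used=0 → run G
t=7: queue=[G,C,F,D] q_used=1 → run G
t=8: queue=[C,F,D,G] q_used=0 → run C
t=9: queue=[C,F,D,G] q_used=1 → run C
t=10: queue=[F,D,G] q_used=0 → run F
t=11: queue=[F,D,G] q_used=1 → run F
t=12: queue=[D,G,F] q_used=0 → run D
t=13: queue=[D,G,F] q_used=1 → run D
t=14: queue=[G,F,D] q_used=0 → run G
t=15: queue=[G,F,D] q_used=1 → run G
t=16: queue=[F,D] q_used=0 → run F
t=17: queue=[F,D] q_used=1 → run F
t=18: queue=[D] q_used=0 → run D
t=19: (idle)
t=20: (idle)
t=21: (idle)
t=22: (idle)
t=23: (idle)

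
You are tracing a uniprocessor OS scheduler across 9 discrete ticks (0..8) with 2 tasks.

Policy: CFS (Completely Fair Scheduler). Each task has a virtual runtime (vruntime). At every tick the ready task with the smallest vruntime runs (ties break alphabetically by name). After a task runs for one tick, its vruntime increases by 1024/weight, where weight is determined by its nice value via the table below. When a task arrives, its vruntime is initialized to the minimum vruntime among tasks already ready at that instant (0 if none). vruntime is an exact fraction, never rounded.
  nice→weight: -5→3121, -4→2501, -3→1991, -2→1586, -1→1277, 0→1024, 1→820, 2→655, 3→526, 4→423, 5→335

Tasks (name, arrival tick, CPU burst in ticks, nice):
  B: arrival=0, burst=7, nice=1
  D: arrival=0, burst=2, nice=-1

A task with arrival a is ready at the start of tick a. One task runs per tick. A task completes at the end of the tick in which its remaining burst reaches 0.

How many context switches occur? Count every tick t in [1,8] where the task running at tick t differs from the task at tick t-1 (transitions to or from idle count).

context switches = 2

t=0: vr[B=0 D=0] → run B
t=1: vr[B=256/205 D=0] → run D
t=2: vr[B=256/205 D=1024/1277] → run D
t=3: vr[B=256/205] → run B
t=4: vr[B=512/205] → run B
t=5: vr[B=768/205] → run B
t=6: vr[B=1024/205] → run B
t=7: vr[B=256/41] → run B
t=8: vr[B=1536/205] → run B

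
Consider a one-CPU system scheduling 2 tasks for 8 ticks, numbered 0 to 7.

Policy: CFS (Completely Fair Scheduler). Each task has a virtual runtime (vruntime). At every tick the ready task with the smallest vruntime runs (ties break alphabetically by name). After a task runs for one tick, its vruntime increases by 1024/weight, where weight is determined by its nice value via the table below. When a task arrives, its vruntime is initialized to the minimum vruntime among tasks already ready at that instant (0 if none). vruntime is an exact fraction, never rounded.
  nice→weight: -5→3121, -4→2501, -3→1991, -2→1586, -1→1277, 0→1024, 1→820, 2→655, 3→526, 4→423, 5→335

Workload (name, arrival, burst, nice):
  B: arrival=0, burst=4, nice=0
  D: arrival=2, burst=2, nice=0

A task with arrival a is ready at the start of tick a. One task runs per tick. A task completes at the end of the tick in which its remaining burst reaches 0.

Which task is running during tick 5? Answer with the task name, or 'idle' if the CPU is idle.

running at tick 5 = D

t=0: vr[B=0] → run B
t=1: vr[B=1] → run B
t=2: vr[B=2 D=2] → run B
t=3: vr[B=3 D=2] → run D
t=4: vr[B=3 D=3] → run B
t=5: vr[D=3] → run D
t=6: (idle)
t=7: (idle)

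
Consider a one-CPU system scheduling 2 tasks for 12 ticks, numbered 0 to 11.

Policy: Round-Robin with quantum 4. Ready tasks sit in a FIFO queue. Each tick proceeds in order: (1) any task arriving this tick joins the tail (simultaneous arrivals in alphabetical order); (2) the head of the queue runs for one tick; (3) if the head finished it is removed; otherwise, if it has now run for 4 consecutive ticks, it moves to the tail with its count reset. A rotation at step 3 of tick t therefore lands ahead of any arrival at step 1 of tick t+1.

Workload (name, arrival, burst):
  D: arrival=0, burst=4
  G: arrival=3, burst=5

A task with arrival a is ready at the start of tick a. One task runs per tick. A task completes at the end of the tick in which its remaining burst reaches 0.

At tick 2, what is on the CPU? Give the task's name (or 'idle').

running at tick 2 = D

t=0: queue=[D] q_used=0 → run D
t=1: queue=[D] q_used=1 → run D
t=2: queue=[D] q_used=2 → run D
t=3: queue=[D,G] q_used=3 → run D
t=4: queue=[G] q_used=0 → run G
t=5: queue=[G] q_used=1 → run G
t=6: queue=[G] q_used=2 → run G
t=7: queue=[G] q_used=3 → run G
t=8: queue=[G] q_used=0 → run G
t=9: (idle)
t=10: (idle)
t=11: (idle)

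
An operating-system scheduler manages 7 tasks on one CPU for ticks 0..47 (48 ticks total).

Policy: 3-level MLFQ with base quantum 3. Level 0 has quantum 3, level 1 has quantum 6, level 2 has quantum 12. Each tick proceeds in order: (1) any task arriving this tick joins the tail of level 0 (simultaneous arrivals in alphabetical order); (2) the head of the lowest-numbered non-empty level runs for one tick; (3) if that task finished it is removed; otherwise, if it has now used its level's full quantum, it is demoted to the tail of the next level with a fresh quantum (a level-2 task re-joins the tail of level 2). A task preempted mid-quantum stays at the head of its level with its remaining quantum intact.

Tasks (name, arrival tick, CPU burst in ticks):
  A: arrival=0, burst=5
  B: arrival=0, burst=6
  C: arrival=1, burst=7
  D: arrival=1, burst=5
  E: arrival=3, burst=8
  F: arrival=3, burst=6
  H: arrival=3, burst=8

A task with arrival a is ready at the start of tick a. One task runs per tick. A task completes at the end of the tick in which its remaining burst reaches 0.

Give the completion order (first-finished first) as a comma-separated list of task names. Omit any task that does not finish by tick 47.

t=0: L0/L1/L2 = AB/-/- → run A
t=1: L0/L1/L2 = ABCD/-/- → run A
t=2: L0/L1/L2 = ABCD/-/- → run A
t=3: L0/L1/L2 = BCDEFH/A/- → run B
t=4: L0/L1/L2 = BCDEFH/A/- → run B
t=5: L0/L1/L2 = BCDEFH/A/- → run B
t=6: L0/L1/L2 = CDEFH/AB/- → run C
t=7: L0/L1/L2 = CDEFH/AB/- → run C
t=8: L0/L1/L2 = CDEFH/AB/- → run C
t=9: L0/L1/L2 = DEFH/ABC/- → run D
t=10: L0/L1/L2 = DEFH/ABC/- → run D
t=11: L0/L1/L2 = DEFH/ABC/- → run D
t=12: L0/L1/L2 = EFH/ABCD/- → run E
t=13: L0/L1/L2 = EFH/ABCD/- → run E
t=14: L0/L1/L2 = EFH/ABCD/- → run E
t=15: L0/L1/L2 = FH/ABCDE/- → run F
t=16: L0/L1/L2 = FH/ABCDE/- → run F
t=17: L0/L1/L2 = FH/ABCDE/- → run F
t=18: L0/L1/L2 = H/ABCDEF/- → run H
t=19: L0/L1/L2 = H/ABCDEF/- → run H
t=20: L0/L1/L2 = H/ABCDEF/- → run H
t=21: L0/L1/L2 = -/ABCDEFH/- → run A
t=22: L0/L1/L2 = -/ABCDEFH/- → run A
t=23: L0/L1/L2 = -/BCDEFH/- → run B
t=24: L0/L1/L2 = -/BCDEFH/- → run B
t=25: L0/L1/L2 = -/BCDEFH/- → run B
t=26: L0/L1/L2 = -/CDEFH/- → run C
t=27: L0/L1/L2 = -/CDEFH/- → run C
t=28: L0/L1/L2 = -/CDEFH/- → run C
t=29: L0/L1/L2 = -/CDEFH/- → run C
t=30: L0/L1/L2 = -/DEFH/- → run D
t=31: L0/L1/L2 = -/DEFH/- → run D
t=32: L0/L1/L2 = -/EFH/- → run E
t=33: L0/L1/L2 = -/EFH/- → run E
t=34: L0/L1/L2 = -/EFH/- → run E
t=35: L0/L1/L2 = -/EFH/- → run E
t=36: L0/L1/L2 = -/EFH/- → run E
t=37: L0/L1/L2 = -/FH/- → run F
t=38: L0/L1/L2 = -/FH/- → run F
t=39: L0/L1/L2 = -/FH/- → run F
t=40: L0/L1/L2 = -/H/- → run H
t=41: L0/L1/L2 = -/H/- → run H
t=42: L0/L1/L2 = -/H/- → run H
t=43: L0/L1/L2 = -/H/- → run H
t=44: L0/L1/L2 = -/H/- → run H
t=45: (idle)
t=46: (idle)
t=47: (idle)

completion order = A, B, C, D, E, F, H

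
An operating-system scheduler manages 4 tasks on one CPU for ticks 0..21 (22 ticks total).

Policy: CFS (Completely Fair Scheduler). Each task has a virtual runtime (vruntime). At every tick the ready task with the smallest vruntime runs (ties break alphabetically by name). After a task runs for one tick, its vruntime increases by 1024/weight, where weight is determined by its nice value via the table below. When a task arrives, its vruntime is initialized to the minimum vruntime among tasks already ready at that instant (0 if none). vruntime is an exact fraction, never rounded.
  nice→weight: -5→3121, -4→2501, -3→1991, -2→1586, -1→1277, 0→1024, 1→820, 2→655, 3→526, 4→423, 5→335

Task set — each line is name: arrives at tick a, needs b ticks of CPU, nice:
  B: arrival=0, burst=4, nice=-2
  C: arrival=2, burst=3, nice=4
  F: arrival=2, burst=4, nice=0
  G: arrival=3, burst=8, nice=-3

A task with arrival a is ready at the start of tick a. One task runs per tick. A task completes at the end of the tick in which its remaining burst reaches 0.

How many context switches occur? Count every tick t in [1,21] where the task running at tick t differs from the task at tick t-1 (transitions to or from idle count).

t=0: vr[B=0] → run B
t=1: vr[B=512/793] → run B
t=2: vr[B=1024/793 C=1024/793 F=1024/793] → run B
t=3: vr[B=1536/793 C=1024/793 F=1024/793 G=1024/793] → run C
t=4: vr[B=1536/793 C=1245184/335439 F=1024/793 G=1024/793] → run F
t=5: vr[B=1536/793 C=1245184/335439 F=1817/793 G=1024/793] → run G
t=6: vr[B=1536/793 C=1245184/335439 F=1817/793 G=2850816/1578863] → run G
t=7: vr[B=1536/793 C=1245184/335439 F=1817/793 G=3662848/1578863] → run B
t=8: vr[C=1245184/335439 F=1817/793 G=3662848/1578863] → run F
t=9: vr[C=1245184/335439 F=2610/793 G=3662848/1578863] → run G
t=10: vr[C=1245184/335439 F=2610/793 G=4474880/1578863] → run G
t=11: vr[C=1245184/335439 F=2610/793 G=5286912/1578863] → run F
t=12: vr[C=1245184/335439 F=3403/793 G=5286912/1578863] → run G
t=13: vr[C=1245184/335439 F=3403/793 G=6098944/1578863] → run C
t=14: vr[C=2057216/335439 F=3403/793 G=6098944/1578863] → run G
t=15: vr[C=2057216/335439 F=3403/793 G=6910976/1578863] → run F
t=16: vr[C=2057216/335439 G=6910976/1578863] → run G
t=17: vr[C=2057216/335439 G=7723008/1578863] → run G
t=18: vr[C=2057216/335439] → run C
t=19: (idle)
t=20: (idle)
t=21: (idle)

context switches = 14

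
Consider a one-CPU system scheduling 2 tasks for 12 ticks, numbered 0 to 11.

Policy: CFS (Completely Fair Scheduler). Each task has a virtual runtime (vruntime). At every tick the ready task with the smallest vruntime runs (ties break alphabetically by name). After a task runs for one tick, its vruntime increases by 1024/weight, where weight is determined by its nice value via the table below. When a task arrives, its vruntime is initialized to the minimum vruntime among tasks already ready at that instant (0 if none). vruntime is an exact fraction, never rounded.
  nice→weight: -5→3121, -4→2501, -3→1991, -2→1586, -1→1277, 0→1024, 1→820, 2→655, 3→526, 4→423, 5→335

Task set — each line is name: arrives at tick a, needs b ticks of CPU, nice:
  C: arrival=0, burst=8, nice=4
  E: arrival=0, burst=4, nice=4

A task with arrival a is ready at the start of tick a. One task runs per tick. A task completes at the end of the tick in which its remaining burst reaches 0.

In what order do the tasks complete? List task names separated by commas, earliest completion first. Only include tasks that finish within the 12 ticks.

t=0: vr[C=0 E=0] → run C
t=1: vr[C=1024/423 E=0] → run E
t=2: vr[C=1024/423 E=1024/423] → run C
t=3: vr[C=2048/423 E=1024/423] → run E
t=4: vr[C=2048/423 E=2048/423] → run C
t=5: vr[C=1024/141 E=2048/423] → run E
t=6: vr[C=1024/141 E=1024/141] → run C
t=7: vr[C=4096/423 E=1024/141] → run E
t=8: vr[C=4096/423] → run C
t=9: vr[C=5120/423] → run C
t=10: vr[C=2048/141] → run C
t=11: vr[C=7168/423] → run C

completion order = E, C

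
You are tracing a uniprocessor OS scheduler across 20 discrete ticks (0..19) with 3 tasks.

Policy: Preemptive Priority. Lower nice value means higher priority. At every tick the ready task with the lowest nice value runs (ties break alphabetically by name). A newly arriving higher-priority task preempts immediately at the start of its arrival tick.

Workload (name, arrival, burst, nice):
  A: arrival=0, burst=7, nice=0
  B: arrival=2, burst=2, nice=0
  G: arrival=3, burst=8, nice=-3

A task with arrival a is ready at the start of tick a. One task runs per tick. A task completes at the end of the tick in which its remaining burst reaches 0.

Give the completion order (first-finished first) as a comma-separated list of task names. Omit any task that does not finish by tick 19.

t=0: ready={A} → run A
t=1: ready={A} → run A
t=2: ready={A,B} → run A
t=3: ready={A,B,G} → run G
t=4: ready={A,B,G} → run G
t=5: ready={A,B,G} → run G
t=6: ready={A,B,G} → run G
t=7: ready={A,B,G} → run G
t=8: ready={A,B,G} → run G
t=9: ready={A,B,G} → run G
t=10: ready={A,B,G} → run G
t=11: ready={A,B} → run A
t=12: ready={A,B} → run A
t=13: ready={A,B} → run A
t=14: ready={A,B} → run A
t=15: ready={B} → run B
t=16: ready={B} → run B
t=17: (idle)
t=18: (idle)
t=19: (idle)

completion order = G, A, B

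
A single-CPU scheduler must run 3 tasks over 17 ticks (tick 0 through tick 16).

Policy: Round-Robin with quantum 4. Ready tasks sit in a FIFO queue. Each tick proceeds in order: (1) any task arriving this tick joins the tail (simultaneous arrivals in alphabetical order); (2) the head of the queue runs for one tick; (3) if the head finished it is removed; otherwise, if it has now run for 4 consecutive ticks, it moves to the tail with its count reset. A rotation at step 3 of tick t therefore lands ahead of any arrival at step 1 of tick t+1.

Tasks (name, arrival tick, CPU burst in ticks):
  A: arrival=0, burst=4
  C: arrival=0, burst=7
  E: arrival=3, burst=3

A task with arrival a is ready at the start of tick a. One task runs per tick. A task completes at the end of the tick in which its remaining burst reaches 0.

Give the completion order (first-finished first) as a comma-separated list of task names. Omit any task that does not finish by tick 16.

t=0: queue=[A,C] q_used=0 → run A
t=1: queue=[A,C] q_used=1 → run A
t=2: queue=[A,C] q_used=2 → run A
t=3: queue=[A,C,E] q_used=3 → run A
t=4: queue=[C,E] q_used=0 → run C
t=5: queue=[C,E] q_used=1 → run C
t=6: queue=[C,E] q_used=2 → run C
t=7: queue=[C,E] q_used=3 → run C
t=8: queue=[E,C] q_used=0 → run E
t=9: queue=[E,C] q_used=1 → run E
t=10: queue=[E,C] q_used=2 → run E
t=11: queue=[C] q_used=0 → run C
t=12: queue=[C] q_used=1 → run C
t=13: queue=[C] q_used=2 → run C
t=14: (idle)
t=15: (idle)
t=16: (idle)

completion order = A, E, C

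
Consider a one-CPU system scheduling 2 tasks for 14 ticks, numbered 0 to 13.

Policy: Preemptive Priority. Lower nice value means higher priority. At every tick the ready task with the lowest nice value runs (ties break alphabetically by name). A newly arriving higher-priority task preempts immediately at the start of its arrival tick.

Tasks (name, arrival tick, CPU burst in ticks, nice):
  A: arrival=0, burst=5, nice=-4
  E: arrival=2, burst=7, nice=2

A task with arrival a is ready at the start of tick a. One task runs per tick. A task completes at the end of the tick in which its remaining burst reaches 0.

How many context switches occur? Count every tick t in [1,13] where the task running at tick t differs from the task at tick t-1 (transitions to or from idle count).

t=0: ready={A} → run A
t=1: ready={A} → run A
t=2: ready={A,E} → run A
t=3: ready={A,E} → run A
t=4: ready={A,E} → run A
t=5: ready={E} → run E
t=6: ready={E} → run E
t=7: ready={E} → run E
t=8: ready={E} → run E
t=9: ready={E} → run E
t=10: ready={E} → run E
t=11: ready={E} → run E
t=12: (idle)
t=13: (idle)

context switches = 2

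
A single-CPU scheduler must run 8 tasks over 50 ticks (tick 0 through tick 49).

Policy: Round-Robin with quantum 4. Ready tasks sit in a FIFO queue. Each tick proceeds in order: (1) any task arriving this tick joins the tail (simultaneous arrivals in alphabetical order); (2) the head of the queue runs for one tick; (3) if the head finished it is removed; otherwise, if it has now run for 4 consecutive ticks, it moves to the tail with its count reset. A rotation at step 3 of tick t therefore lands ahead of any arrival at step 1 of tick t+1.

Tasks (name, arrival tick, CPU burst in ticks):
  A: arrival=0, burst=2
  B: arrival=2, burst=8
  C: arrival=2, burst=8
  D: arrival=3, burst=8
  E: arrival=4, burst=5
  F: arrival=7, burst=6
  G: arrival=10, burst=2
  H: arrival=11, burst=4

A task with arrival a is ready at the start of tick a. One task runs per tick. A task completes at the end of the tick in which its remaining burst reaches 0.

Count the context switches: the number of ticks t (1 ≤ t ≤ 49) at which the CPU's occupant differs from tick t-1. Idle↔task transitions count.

t=0: queue=[A] q_used=0 → run A
t=1: queue=[A] q_used=1 → run A
t=2: queue=[B,C] q_used=0 → run B
t=3: queue=[B,C,D] q_used=1 → run B
t=4: queue=[B,C,D,E] q_used=2 → run B
t=5: queue=[B,C,D,E] q_used=3 → run B
t=6: queue=[C,D,E,B] q_used=0 → run C
t=7: queue=[C,D,E,B,F] q_used=1 → run C
t=8: queue=[C,D,E,B,F] q_used=2 → run C
t=9: queue=[C,D,E,B,F] q_used=3 → run C
t=10: queue=[D,E,B,F,C,G] q_used=0 → run D
t=11: queue=[D,E,B,F,C,G,H] q_used=1 → run D
t=12: queue=[D,E,B,F,C,G,H] q_used=2 → run D
t=13: queue=[D,E,B,F,C,G,H] q_used=3 → run D
t=14: queue=[E,B,F,C,G,H,D] q_used=0 → run E
t=15: queue=[E,B,F,C,G,H,D] q_used=1 → run E
t=16: queue=[E,B,F,C,G,H,D] q_used=2 → run E
t=17: queue=[E,B,F,C,G,H,D] q_used=3 → run E
t=18: queue=[B,F,C,G,H,D,E] q_used=0 → run B
t=19: queue=[B,F,C,G,H,D,E] q_used=1 → run B
t=20: queue=[B,F,C,G,H,D,E] q_used=2 → run B
t=21: queue=[B,F,C,G,H,D,E] q_used=3 → run B
t=22: queue=[F,C,G,H,D,E] q_used=0 → run F
t=23: queue=[F,C,G,H,D,E] q_used=1 → run F
t=24: queue=[F,C,G,H,D,E] q_used=2 → run F
t=25: queue=[F,C,G,H,D,E] q_used=3 → run F
t=26: queue=[C,G,H,D,E,F] q_used=0 → run C
t=27: queue=[C,G,H,D,E,F] q_used=1 → run C
t=28: queue=[C,G,H,D,E,F] q_used=2 → run C
t=29: queue=[C,G,H,D,E,F] q_used=3 → run C
t=30: queue=[G,H,D,E,F] q_used=0 → run G
t=31: queue=[G,H,D,E,F] q_used=1 → run G
t=32: queue=[H,D,E,F] q_used=0 → run H
t=33: queue=[H,D,E,F] q_used=1 → run H
t=34: queue=[H,D,E,F] q_used=2 → run H
t=35: queue=[H,D,E,F] q_used=3 → run H
t=36: queue=[D,E,F] q_used=0 → run D
t=37: queue=[D,E,F] q_used=1 → run D
t=38: queue=[D,E,F] q_used=2 → run D
t=39: queue=[D,E,F] q_used=3 → run D
t=40: queue=[E,F] q_used=0 → run E
t=41: queue=[F] q_used=0 → run F
t=42: queue=[F] q_used=1 → run F
t=43: (idle)
t=44: (idle)
t=45: (idle)
t=46: (idle)
t=47: (idle)
t=48: (idle)
t=49: (idle)

context switches = 13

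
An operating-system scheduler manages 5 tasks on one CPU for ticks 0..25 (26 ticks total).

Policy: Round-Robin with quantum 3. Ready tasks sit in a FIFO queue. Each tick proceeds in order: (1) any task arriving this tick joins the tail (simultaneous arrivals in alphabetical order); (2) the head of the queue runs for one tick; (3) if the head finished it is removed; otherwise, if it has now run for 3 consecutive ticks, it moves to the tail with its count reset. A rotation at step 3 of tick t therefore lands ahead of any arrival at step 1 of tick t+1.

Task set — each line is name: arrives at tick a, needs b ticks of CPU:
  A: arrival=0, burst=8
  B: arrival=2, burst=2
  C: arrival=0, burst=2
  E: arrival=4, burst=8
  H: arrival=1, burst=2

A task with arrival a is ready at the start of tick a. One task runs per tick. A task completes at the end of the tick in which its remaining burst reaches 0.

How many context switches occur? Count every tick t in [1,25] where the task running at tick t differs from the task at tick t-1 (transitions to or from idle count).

context switches = 8

t=0: queue=[A,C] q_used=0 → run A
t=1: queue=[A,C,H] q_used=1 → run A
t=2: queue=[A,C,H,B] q_used=2 → run A
t=3: queue=[C,H,B,A] q_used=0 → run C
t=4: queue=[C,H,B,A,E] q_used=1 → run C
t=5: queue=[H,B,A,E] q_used=0 → run H
t=6: queue=[H,B,A,E] q_used=1 → run H
t=7: queue=[B,A,E] q_used=0 → run B
t=8: queue=[B,A,E] q_used=1 → run B
t=9: queue=[A,E] q_used=0 → run A
t=10: queue=[A,E] q_used=1 → run A
t=11: queue=[A,E] q_used=2 → run A
t=12: queue=[E,A] q_used=0 → run E
t=13: queue=[E,A] q_used=1 → run E
t=14: queue=[E,A] q_used=2 → run E
t=15: queue=[A,E] q_used=0 → run A
t=16: queue=[A,E] q_used=1 → run A
t=17: queue=[E] q_used=0 → run E
t=18: queue=[E] q_used=1 → run E
t=19: queue=[E] q_used=2 → run E
t=20: queue=[E] q_used=0 → run E
t=21: queue=[E] q_used=1 → run E
t=22: (idle)
t=23: (idle)
t=24: (idle)
t=25: (idle)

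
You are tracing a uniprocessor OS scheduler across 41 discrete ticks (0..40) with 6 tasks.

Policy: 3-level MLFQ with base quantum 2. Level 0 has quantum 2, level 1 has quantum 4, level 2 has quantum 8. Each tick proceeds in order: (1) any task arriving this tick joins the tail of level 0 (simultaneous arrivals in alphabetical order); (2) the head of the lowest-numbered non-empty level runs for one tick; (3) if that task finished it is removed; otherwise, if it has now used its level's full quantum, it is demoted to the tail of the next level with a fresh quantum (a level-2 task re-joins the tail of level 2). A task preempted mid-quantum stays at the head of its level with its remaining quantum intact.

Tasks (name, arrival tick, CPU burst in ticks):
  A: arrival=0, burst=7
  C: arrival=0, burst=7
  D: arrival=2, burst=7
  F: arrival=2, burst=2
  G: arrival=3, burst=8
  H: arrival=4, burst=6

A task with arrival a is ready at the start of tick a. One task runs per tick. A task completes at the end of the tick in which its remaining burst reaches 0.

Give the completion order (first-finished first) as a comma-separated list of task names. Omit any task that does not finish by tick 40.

completion order = F, H, A, C, D, G

t=0: L0/L1/L2 = AC/-/- → run A
t=1: L0/L1/L2 = AC/-/- → run A
t=2: L0/L1/L2 = CDF/A/- → run C
t=3: L0/L1/L2 = CDFG/A/- → run C
t=4: L0/L1/L2 = DFGH/AC/- → run D
t=5: L0/L1/L2 = DFGH/AC/- → run D
t=6: L0/L1/L2 = FGH/ACD/- → run F
t=7: L0/L1/L2 = FGH/ACD/- → run F
t=8: L0/L1/L2 = GH/ACD/- → run G
t=9: L0/L1/L2 = GH/ACD/- → run G
t=10: L0/L1/L2 = H/ACDG/- → run H
t=11: L0/L1/L2 = H/ACDG/- → run H
t=12: L0/L1/L2 = -/ACDGH/- → run A
t=13: L0/L1/L2 = -/ACDGH/- → run A
t=14: L0/L1/L2 = -/ACDGH/- → run A
t=15: L0/L1/L2 = -/ACDGH/- → run A
t=16: L0/L1/L2 = -/CDGH/A → run C
t=17: L0/L1/L2 = -/CDGH/A → run C
t=18: L0/L1/L2 = -/CDGH/A → run C
t=19: L0/L1/L2 = -/CDGH/A → run C
t=20: L0/L1/L2 = -/DGH/AC → run D
t=21: L0/L1/L2 = -/DGH/AC → run D
t=22: L0/L1/L2 = -/DGH/AC → run D
t=23: L0/L1/L2 = -/DGH/AC → run D
t=24: L0/L1/L2 = -/GH/ACD → run G
t=25: L0/L1/L2 = -/GH/ACD → run G
t=26: L0/L1/L2 = -/GH/ACD → run G
t=27: L0/L1/L2 = -/GH/ACD → run G
t=28: L0/L1/L2 = -/H/ACDG → run H
t=29: L0/L1/L2 = -/H/ACDG → run H
t=30: L0/L1/L2 = -/H/ACDG → run H
t=31: L0/L1/L2 = -/H/ACDG → run H
t=32: L0/L1/L2 = -/-/ACDG → run A
t=33: L0/L1/L2 = -/-/CDG → run C
t=34: L0/L1/L2 = -/-/DG → run D
t=35: L0/L1/L2 = -/-/G → run G
t=36: L0/L1/L2 = -/-/G → run G
t=37: (idle)
t=38: (idle)
t=39: (idle)
t=40: (idle)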